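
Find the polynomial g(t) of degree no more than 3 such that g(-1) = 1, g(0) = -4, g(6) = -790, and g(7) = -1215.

g(t) = -3t^3 - 3t^2 - 5t - 4

Write g(t) = at^3 + bt^2 + ct + d. Substituting each data point gives a linear system:
  -a + b - c + d = 1
  d = -4
  216a + 36b + 6c + d = -790
  343a + 49b + 7c + d = -1215
Solving the system yields a = -3, b = -3, c = -5, d = -4.
So g(t) = -3t^3 - 3t^2 - 5t - 4.
Check: g(-1) = 1. ✓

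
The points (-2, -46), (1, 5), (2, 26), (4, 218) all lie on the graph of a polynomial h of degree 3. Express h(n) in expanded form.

h(n) = 4n^3 - 3n^2 + 2n + 2

Write h(n) = an^3 + bn^2 + cn + d. Substituting each data point gives a linear system:
  -8a + 4b - 2c + d = -46
  a + b + c + d = 5
  8a + 4b + 2c + d = 26
  64a + 16b + 4c + d = 218
Solving the system yields a = 4, b = -3, c = 2, d = 2.
So h(n) = 4n³ - 3n² + 2n + 2.
Check: h(4) = 218. ✓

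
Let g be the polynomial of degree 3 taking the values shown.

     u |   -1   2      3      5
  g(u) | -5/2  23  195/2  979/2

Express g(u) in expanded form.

Write g(u) = au^3 + bu^2 + cu + d. Substituting each data point gives a linear system:
  -a + b - c + d = -5/2
  8a + 4b + 2c + d = 23
  27a + 9b + 3c + d = 195/2
  125a + 25b + 5c + d = 979/2
Solving the system yields a = 4, b = 1/2, c = -4, d = -3.
So g(u) = 4u^3 + (1/2)u^2 - 4u - 3.
Check: g(3) = 195/2. ✓

g(u) = 4u^3 + (1/2)u^2 - 4u - 3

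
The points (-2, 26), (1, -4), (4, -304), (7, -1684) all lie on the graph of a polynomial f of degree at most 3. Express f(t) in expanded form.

f(t) = -5t^3 + 5t - 4

Using the Lagrange interpolation formula with nodes -2, 1, 4, 7:
  L_0(t) = (t - 1)(t - 4)(t - 7) / -162
  L_1(t) = (t + 2)(t - 4)(t - 7) / 54
  L_2(t) = (t + 2)(t - 1)(t - 7) / -54
  L_3(t) = (t + 2)(t - 1)(t - 4) / 162
Then f(t) = 26·L_0(t) - 4·L_1(t) - 304·L_2(t) - 1684·L_3(t).
Expanding and collecting terms gives f(t) = -5t^3 + 5t - 4.
Check: f(7) = -1684. ✓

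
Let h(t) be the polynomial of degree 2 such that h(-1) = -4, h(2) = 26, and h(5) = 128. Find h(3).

Forward differences of the values at t = -1, 2, 5:
  h  : -4  26  128
  Δ  : 30  102
  Δ^2: 72
The second differences are constant, confirming degree 2.
Interpolating (Newton forward form) and evaluating at t = 3 gives h(3) = 52.

52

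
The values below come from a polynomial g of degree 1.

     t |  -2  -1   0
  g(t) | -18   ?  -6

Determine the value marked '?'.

The 2 known points determine the degree-1 polynomial uniquely.
Write g(t) = at + b. Substituting each data point gives a linear system:
  -2a + b = -18
  b = -6
Solving the system yields a = 6, b = -6.
So g(t) = 6t - 6.
Then g(-1) = -12.

-12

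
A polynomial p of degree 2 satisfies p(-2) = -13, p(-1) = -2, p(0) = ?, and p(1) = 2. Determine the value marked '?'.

3

On equispaced nodes a degree-2 polynomial has vanishing third forward difference, so
  - p(-2) + 3·p(-1) - 3·p(0) + p(1) = 0.
Substituting the known values and solving for p(0):
  -3·p(0) = -9
  p(0) = 3.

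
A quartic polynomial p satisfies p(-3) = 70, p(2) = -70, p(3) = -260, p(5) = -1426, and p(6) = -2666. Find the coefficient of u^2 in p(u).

Write p(u) = au^4 + bu^3 + cu^2 + du + e. Substituting each data point gives a linear system:
  81a - 27b + 9c - 3d + e = 70
  16a + 8b + 4c + 2d + e = -70
  81a + 27b + 9c + 3d + e = -260
  625a + 125b + 25c + 5d + e = -1426
  1296a + 216b + 36c + 6d + e = -2666
Solving the system yields a = -1, b = -6, c = -2, d = -1, e = 4.
So p(u) = -u⁴ - 6u³ - 2u² - u + 4.
The coefficient of u^2 is -2.

-2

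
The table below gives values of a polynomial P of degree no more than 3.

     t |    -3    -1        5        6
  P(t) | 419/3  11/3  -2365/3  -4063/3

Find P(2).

-151/3

Write P(t) = at^3 + bt^2 + ct + d. Substituting each data point gives a linear system:
  -27a + 9b - 3c + d = 419/3
  -a + b - c + d = 11/3
  125a + 25b + 5c + d = -2365/3
  216a + 36b + 6c + d = -4063/3
Solving the system yields a = -6, b = -2, c = 2, d = 5/3.
So P(t) = -6t³ - 2t² + 2t + 5/3.
Then P(2) = -151/3.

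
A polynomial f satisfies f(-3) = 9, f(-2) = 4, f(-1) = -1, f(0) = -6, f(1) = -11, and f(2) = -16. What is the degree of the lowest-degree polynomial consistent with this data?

Forward differences of the values at x = -3, -2, -1, 0, 1, 2:
  f  : 9  4  -1  -6  -11  -16
  Δ  : -5  -5  -5  -5  -5
  Δ^2: 0  0  0  0
  Δ^3: 0  0  0
  Δ^4: 0  0
  Δ^5: 0
The first differences are constant (-5) and nonzero, while all higher differences vanish, so the minimal degree is 1.

1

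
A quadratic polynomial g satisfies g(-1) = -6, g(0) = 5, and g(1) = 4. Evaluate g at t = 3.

-34

Forward differences of the values at t = -1, 0, 1:
  g  : -6  5  4
  Δ  : 11  -1
  Δ^2: -12
The second differences are constant, confirming degree 2.
Interpolating (Newton forward form) and evaluating at t = 3 gives g(3) = -34.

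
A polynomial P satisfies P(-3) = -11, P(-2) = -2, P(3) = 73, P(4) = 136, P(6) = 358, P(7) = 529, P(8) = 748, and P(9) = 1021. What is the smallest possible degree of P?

Divided differences on the nodes -3, -2, 3, 4, 6, 7, 8, 9:
  order 0: -11  -2  73  136  358  529  748  1021
  order 1: 9  15  63  111  171  219  273
  order 2: 1  8  16  20  24  27
  order 3: 1  1  1  1  1
  order 4: 0  0  0  0
  order 5: 0  0  0
  order 6: 0  0
  order 7: 0
The order-3 divided differences are all 1 (nonzero) and every higher order vanishes, so the data lies on a polynomial of degree exactly 3.

3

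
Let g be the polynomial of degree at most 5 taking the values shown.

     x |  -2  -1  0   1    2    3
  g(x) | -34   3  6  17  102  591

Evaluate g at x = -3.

Forward differences of the values at x = -2, -1, 0, 1, 2, 3:
  g  : -34  3  6  17  102  591
  Δ  : 37  3  11  85  489
  Δ^2: -34  8  74  404
  Δ^3: 42  66  330
  Δ^4: 24  264
  Δ^5: 240
The fifth differences are constant, confirming degree 5.
Interpolating (Newton forward form) and evaluating at x = -3 gives g(-3) = -363.

-363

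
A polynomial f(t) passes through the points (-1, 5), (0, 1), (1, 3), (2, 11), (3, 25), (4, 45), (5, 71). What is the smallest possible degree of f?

Forward differences of the values at t = -1, 0, 1, 2, 3, 4, 5:
  f  : 5  1  3  11  25  45  71
  Δ  : -4  2  8  14  20  26
  Δ^2: 6  6  6  6  6
  Δ^3: 0  0  0  0
  Δ^4: 0  0  0
  Δ^5: 0  0
  Δ^6: 0
The second differences are constant (6) and nonzero, while all higher differences vanish, so the minimal degree is 2.

2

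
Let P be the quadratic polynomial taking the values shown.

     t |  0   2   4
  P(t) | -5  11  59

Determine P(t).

P(t) = 4t^2 - 5

Using the Lagrange interpolation formula with nodes 0, 2, 4:
  L_0(t) = (t - 2)(t - 4) / 8
  L_1(t) = t(t - 4) / -4
  L_2(t) = t(t - 2) / 8
Then P(t) = -5·L_0(t) + 11·L_1(t) + 59·L_2(t).
Expanding and collecting terms gives P(t) = 4t^2 - 5.
Check: P(2) = 11. ✓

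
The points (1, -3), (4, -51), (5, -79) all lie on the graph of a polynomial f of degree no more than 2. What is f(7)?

Write f(n) = an^2 + bn + c. Substituting each data point gives a linear system:
  a + b + c = -3
  16a + 4b + c = -51
  25a + 5b + c = -79
Solving the system yields a = -3, b = -1, c = 1.
So f(n) = -3n^2 - n + 1.
Then f(7) = -153.

-153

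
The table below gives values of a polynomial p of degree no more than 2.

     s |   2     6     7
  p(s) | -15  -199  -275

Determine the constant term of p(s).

5

Write p(s) = as^2 + bs + c. Substituting each data point gives a linear system:
  4a + 2b + c = -15
  36a + 6b + c = -199
  49a + 7b + c = -275
Solving the system yields a = -6, b = 2, c = 5.
So p(s) = -6s^2 + 2s + 5.
The constant term is 5.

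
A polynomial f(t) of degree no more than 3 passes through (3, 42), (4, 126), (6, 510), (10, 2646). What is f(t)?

Using the Lagrange interpolation formula with nodes 3, 4, 6, 10:
  L_0(t) = (t - 4)(t - 6)(t - 10) / -21
  L_1(t) = (t - 3)(t - 6)(t - 10) / 12
  L_2(t) = (t - 3)(t - 4)(t - 10) / -24
  L_3(t) = (t - 3)(t - 4)(t - 6) / 168
Then f(t) = 42·L_0(t) + 126·L_1(t) + 510·L_2(t) + 2646·L_3(t).
Expanding and collecting terms gives f(t) = 3t³ - 3t² - 6t + 6.
Check: f(3) = 42. ✓

f(t) = 3t^3 - 3t^2 - 6t + 6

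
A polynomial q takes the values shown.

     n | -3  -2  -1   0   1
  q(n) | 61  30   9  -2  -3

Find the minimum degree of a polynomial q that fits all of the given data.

Forward differences of the values at n = -3, -2, -1, 0, 1:
  q  : 61  30  9  -2  -3
  Δ  : -31  -21  -11  -1
  Δ^2: 10  10  10
  Δ^3: 0  0
  Δ^4: 0
The second differences are constant (10) and nonzero, while all higher differences vanish, so the minimal degree is 2.

2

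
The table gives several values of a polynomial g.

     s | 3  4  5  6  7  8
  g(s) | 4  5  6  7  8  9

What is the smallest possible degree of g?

1

Forward differences of the values at s = 3, 4, 5, 6, 7, 8:
  g  : 4  5  6  7  8  9
  Δ  : 1  1  1  1  1
  Δ^2: 0  0  0  0
  Δ^3: 0  0  0
  Δ^4: 0  0
  Δ^5: 0
The first differences are constant (1) and nonzero, while all higher differences vanish, so the minimal degree is 1.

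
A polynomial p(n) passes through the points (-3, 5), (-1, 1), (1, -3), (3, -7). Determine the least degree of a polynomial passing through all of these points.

1

Forward differences of the values at n = -3, -1, 1, 3:
  p  : 5  1  -3  -7
  Δ  : -4  -4  -4
  Δ^2: 0  0
  Δ^3: 0
The first differences are constant (-4) and nonzero, while all higher differences vanish, so the minimal degree is 1.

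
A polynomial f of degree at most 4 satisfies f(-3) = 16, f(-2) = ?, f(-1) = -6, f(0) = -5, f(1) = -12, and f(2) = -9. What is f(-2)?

-9

The 5 known points determine the degree-4 polynomial uniquely.
Write f(n) = an^4 + bn^3 + cn^2 + dn + e. Substituting each data point gives a linear system:
  81a - 27b + 9c - 3d + e = 16
  a - b + c - d + e = -6
  e = -5
  a + b + c + d + e = -12
  16a + 8b + 4c + 2d + e = -9
Solving the system yields a = 1, b = 1, c = -5, d = -4, e = -5.
So f(n) = n^4 + n^3 - 5n^2 - 4n - 5.
Then f(-2) = -9.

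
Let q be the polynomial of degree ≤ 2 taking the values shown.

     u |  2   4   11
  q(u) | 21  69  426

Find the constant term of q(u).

-3

Write q(u) = au^2 + bu + c. Substituting each data point gives a linear system:
  4a + 2b + c = 21
  16a + 4b + c = 69
  121a + 11b + c = 426
Solving the system yields a = 3, b = 6, c = -3.
So q(u) = 3u² + 6u - 3.
The constant term is -3.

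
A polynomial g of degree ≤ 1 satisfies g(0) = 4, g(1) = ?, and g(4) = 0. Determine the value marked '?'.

The 2 known points determine the degree-1 polynomial uniquely.
Write g(x) = ax + b. Substituting each data point gives a linear system:
  b = 4
  4a + b = 0
Solving the system yields a = -1, b = 4.
So g(x) = -x + 4.
Then g(1) = 3.

3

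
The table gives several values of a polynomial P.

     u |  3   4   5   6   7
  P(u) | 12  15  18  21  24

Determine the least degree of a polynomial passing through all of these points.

Forward differences of the values at u = 3, 4, 5, 6, 7:
  P  : 12  15  18  21  24
  Δ  : 3  3  3  3
  Δ^2: 0  0  0
  Δ^3: 0  0
  Δ^4: 0
The first differences are constant (3) and nonzero, while all higher differences vanish, so the minimal degree is 1.

1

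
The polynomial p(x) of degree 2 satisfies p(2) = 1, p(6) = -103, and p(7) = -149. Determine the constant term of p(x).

5

Write p(x) = ax^2 + bx + c. Substituting each data point gives a linear system:
  4a + 2b + c = 1
  36a + 6b + c = -103
  49a + 7b + c = -149
Solving the system yields a = -4, b = 6, c = 5.
So p(x) = -4x^2 + 6x + 5.
The constant term is 5.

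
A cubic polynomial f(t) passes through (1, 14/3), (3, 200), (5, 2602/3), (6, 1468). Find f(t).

Write f(t) = at^3 + bt^2 + ct + d. Substituting each data point gives a linear system:
  a + b + c + d = 14/3
  27a + 9b + 3c + d = 200
  125a + 25b + 5c + d = 2602/3
  216a + 36b + 6c + d = 1468
Solving the system yields a = 6, b = 5, c = -1/3, d = -6.
So f(t) = 6t^3 + 5t^2 - (1/3)t - 6.
Check: f(5) = 2602/3. ✓

f(t) = 6t^3 + 5t^2 - (1/3)t - 6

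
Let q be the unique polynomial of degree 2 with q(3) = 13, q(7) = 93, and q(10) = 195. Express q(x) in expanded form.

Write q(x) = ax^2 + bx + c. Substituting each data point gives a linear system:
  9a + 3b + c = 13
  49a + 7b + c = 93
  100a + 10b + c = 195
Solving the system yields a = 2, b = 0, c = -5.
So q(x) = 2x^2 - 5.
Check: q(7) = 93. ✓

q(x) = 2x^2 - 5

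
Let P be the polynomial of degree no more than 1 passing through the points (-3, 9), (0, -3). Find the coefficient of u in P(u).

-4

Write P(u) = au + b. Substituting each data point gives a linear system:
  -3a + b = 9
  b = -3
Solving the system yields a = -4, b = -3.
So P(u) = -4u - 3.
The leading coefficient is -4.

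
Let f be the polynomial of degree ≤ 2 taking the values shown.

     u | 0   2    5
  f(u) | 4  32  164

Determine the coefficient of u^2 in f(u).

Write f(u) = au^2 + bu + c. Substituting each data point gives a linear system:
  c = 4
  4a + 2b + c = 32
  25a + 5b + c = 164
Solving the system yields a = 6, b = 2, c = 4.
So f(u) = 6u^2 + 2u + 4.
The leading coefficient is 6.

6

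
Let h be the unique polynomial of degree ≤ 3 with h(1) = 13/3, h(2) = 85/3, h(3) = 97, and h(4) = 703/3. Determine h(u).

Using the Lagrange interpolation formula with nodes 1, 2, 3, 4:
  L_0(u) = (u - 2)(u - 3)(u - 4) / -6
  L_1(u) = (u - 1)(u - 3)(u - 4) / 2
  L_2(u) = (u - 1)(u - 2)(u - 4) / -2
  L_3(u) = (u - 1)(u - 2)(u - 3) / 6
Then h(u) = 13/3·L_0(u) + 85/3·L_1(u) + 97·L_2(u) + 703/3·L_3(u).
Expanding and collecting terms gives h(u) = 4u³ - (5/3)u² + u + 1.
Check: h(1) = 13/3. ✓

h(u) = 4u^3 - (5/3)u^2 + u + 1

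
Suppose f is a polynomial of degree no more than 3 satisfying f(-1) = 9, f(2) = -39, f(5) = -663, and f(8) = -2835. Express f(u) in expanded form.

Write f(u) = au^3 + bu^2 + cu + d. Substituting each data point gives a linear system:
  -a + b - c + d = 9
  8a + 4b + 2c + d = -39
  125a + 25b + 5c + d = -663
  512a + 64b + 8c + d = -2835
Solving the system yields a = -6, b = 4, c = -2, d = -3.
So f(u) = -6u³ + 4u² - 2u - 3.
Check: f(2) = -39. ✓

f(u) = -6u^3 + 4u^2 - 2u - 3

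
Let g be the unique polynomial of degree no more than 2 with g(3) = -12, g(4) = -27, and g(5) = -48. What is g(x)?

g(x) = -3x^2 + 6x - 3

Using the Lagrange interpolation formula with nodes 3, 4, 5:
  L_0(x) = (x - 4)(x - 5) / 2
  L_1(x) = (x - 3)(x - 5) / -1
  L_2(x) = (x - 3)(x - 4) / 2
Then g(x) = -12·L_0(x) - 27·L_1(x) - 48·L_2(x).
Expanding and collecting terms gives g(x) = -3x^2 + 6x - 3.
Check: g(5) = -48. ✓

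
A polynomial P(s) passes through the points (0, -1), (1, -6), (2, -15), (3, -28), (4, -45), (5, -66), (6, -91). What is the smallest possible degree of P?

2

Forward differences of the values at s = 0, 1, 2, 3, 4, 5, 6:
  P  : -1  -6  -15  -28  -45  -66  -91
  Δ  : -5  -9  -13  -17  -21  -25
  Δ^2: -4  -4  -4  -4  -4
  Δ^3: 0  0  0  0
  Δ^4: 0  0  0
  Δ^5: 0  0
  Δ^6: 0
The second differences are constant (-4) and nonzero, while all higher differences vanish, so the minimal degree is 2.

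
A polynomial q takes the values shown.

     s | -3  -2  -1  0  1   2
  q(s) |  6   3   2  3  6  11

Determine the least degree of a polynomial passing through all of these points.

2

Forward differences of the values at s = -3, -2, -1, 0, 1, 2:
  q  : 6  3  2  3  6  11
  Δ  : -3  -1  1  3  5
  Δ^2: 2  2  2  2
  Δ^3: 0  0  0
  Δ^4: 0  0
  Δ^5: 0
The second differences are constant (2) and nonzero, while all higher differences vanish, so the minimal degree is 2.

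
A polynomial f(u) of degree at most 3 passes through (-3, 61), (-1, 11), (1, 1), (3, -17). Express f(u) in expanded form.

f(u) = -u^3 + 2u^2 - 4u + 4

Write f(u) = au^3 + bu^2 + cu + d. Substituting each data point gives a linear system:
  -27a + 9b - 3c + d = 61
  -a + b - c + d = 11
  a + b + c + d = 1
  27a + 9b + 3c + d = -17
Solving the system yields a = -1, b = 2, c = -4, d = 4.
So f(u) = -u^3 + 2u^2 - 4u + 4.
Check: f(3) = -17. ✓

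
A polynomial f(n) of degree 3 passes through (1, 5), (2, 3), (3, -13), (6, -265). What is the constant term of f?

Write f(n) = an^3 + bn^2 + cn + d. Substituting each data point gives a linear system:
  a + b + c + d = 5
  8a + 4b + 2c + d = 3
  27a + 9b + 3c + d = -13
  216a + 36b + 6c + d = -265
Solving the system yields a = -2, b = 5, c = -3, d = 5.
So f(n) = -2n^3 + 5n^2 - 3n + 5.
The constant term is 5.

5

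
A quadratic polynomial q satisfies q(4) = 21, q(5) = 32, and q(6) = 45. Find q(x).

q(x) = x^2 + 2x - 3

Write q(x) = ax^2 + bx + c. Substituting each data point gives a linear system:
  16a + 4b + c = 21
  25a + 5b + c = 32
  36a + 6b + c = 45
Solving the system yields a = 1, b = 2, c = -3.
So q(x) = x^2 + 2x - 3.
Check: q(4) = 21. ✓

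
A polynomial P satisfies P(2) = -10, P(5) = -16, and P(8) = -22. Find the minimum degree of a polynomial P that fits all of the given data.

Forward differences of the values at x = 2, 5, 8:
  P  : -10  -16  -22
  Δ  : -6  -6
  Δ^2: 0
The first differences are constant (-6) and nonzero, while all higher differences vanish, so the minimal degree is 1.

1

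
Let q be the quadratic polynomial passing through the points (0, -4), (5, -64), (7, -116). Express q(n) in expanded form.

q(n) = -2n^2 - 2n - 4

Write q(n) = an^2 + bn + c. Substituting each data point gives a linear system:
  c = -4
  25a + 5b + c = -64
  49a + 7b + c = -116
Solving the system yields a = -2, b = -2, c = -4.
So q(n) = -2n² - 2n - 4.
Check: q(5) = -64. ✓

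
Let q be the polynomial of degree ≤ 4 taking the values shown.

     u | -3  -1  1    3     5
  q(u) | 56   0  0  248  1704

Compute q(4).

Forward differences of the values at u = -3, -1, 1, 3, 5:
  q  : 56  0  0  248  1704
  Δ  : -56  0  248  1456
  Δ^2: 56  248  1208
  Δ^3: 192  960
  Δ^4: 768
The fourth differences are constant, confirming degree 4.
Interpolating (Newton forward form) and evaluating at u = 4 gives q(4) = 735.

735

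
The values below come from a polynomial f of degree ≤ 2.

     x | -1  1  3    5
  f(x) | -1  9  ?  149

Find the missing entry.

The 3 known points determine the degree-2 polynomial uniquely.
Write f(x) = ax^2 + bx + c. Substituting each data point gives a linear system:
  a - b + c = -1
  a + b + c = 9
  25a + 5b + c = 149
Solving the system yields a = 5, b = 5, c = -1.
So f(x) = 5x^2 + 5x - 1.
Then f(3) = 59.

59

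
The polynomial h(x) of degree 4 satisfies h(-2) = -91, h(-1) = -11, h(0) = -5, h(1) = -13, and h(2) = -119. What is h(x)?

Using the Lagrange interpolation formula with nodes -2, -1, 0, 1, 2:
  L_0(x) = (x + 1)x(x - 1)(x - 2) / 24
  L_1(x) = (x + 2)x(x - 1)(x - 2) / -6
  L_2(x) = (x + 2)(x + 1)(x - 1)(x - 2) / 4
  L_3(x) = (x + 2)(x + 1)x(x - 2) / -6
  L_4(x) = (x + 2)(x + 1)x(x - 1) / 24
Then h(x) = -91·L_0(x) - 11·L_1(x) - 5·L_2(x) - 13·L_3(x) - 119·L_4(x).
Expanding and collecting terms gives h(x) = -6x⁴ - 2x³ - x² + x - 5.
Check: h(-2) = -91. ✓

h(x) = -6x^4 - 2x^3 - x^2 + x - 5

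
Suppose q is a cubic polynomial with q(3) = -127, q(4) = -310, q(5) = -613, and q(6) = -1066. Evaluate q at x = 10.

Forward differences of the values at x = 3, 4, 5, 6:
  q  : -127  -310  -613  -1066
  Δ  : -183  -303  -453
  Δ^2: -120  -150
  Δ^3: -30
The third differences are constant, confirming degree 3.
Interpolating (Newton forward form) and evaluating at x = 10 gives q(10) = -4978.

-4978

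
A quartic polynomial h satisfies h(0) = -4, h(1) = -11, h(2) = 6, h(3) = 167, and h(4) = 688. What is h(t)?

h(t) = 4t^4 - 4t^3 - 4t^2 - 3t - 4

Using the Lagrange interpolation formula with nodes 0, 1, 2, 3, 4:
  L_0(t) = (t - 1)(t - 2)(t - 3)(t - 4) / 24
  L_1(t) = t(t - 2)(t - 3)(t - 4) / -6
  L_2(t) = t(t - 1)(t - 3)(t - 4) / 4
  L_3(t) = t(t - 1)(t - 2)(t - 4) / -6
  L_4(t) = t(t - 1)(t - 2)(t - 3) / 24
Then h(t) = -4·L_0(t) - 11·L_1(t) + 6·L_2(t) + 167·L_3(t) + 688·L_4(t).
Expanding and collecting terms gives h(t) = 4t^4 - 4t^3 - 4t^2 - 3t - 4.
Check: h(2) = 6. ✓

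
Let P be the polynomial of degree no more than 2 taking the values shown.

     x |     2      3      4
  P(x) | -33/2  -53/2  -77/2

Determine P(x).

Write P(x) = ax^2 + bx + c. Substituting each data point gives a linear system:
  4a + 2b + c = -33/2
  9a + 3b + c = -53/2
  16a + 4b + c = -77/2
Solving the system yields a = -1, b = -5, c = -5/2.
So P(x) = -x^2 - 5x - 5/2.
Check: P(2) = -33/2. ✓

P(x) = -x^2 - 5x - 5/2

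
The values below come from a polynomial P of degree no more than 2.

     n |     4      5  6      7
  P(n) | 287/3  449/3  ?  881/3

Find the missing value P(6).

647/3

On equispaced nodes a degree-2 polynomial has vanishing third forward difference, so
  - P(4) + 3·P(5) - 3·P(6) + P(7) = 0.
Substituting the known values and solving for P(6):
  -3·P(6) = -647
  P(6) = 647/3.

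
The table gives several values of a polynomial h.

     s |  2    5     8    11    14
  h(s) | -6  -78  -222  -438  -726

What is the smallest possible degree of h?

Forward differences of the values at s = 2, 5, 8, 11, 14:
  h  : -6  -78  -222  -438  -726
  Δ  : -72  -144  -216  -288
  Δ^2: -72  -72  -72
  Δ^3: 0  0
  Δ^4: 0
The second differences are constant (-72) and nonzero, while all higher differences vanish, so the minimal degree is 2.

2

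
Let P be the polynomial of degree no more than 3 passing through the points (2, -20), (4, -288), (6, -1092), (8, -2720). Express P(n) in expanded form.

P(n) = -6n^3 + 5n^2 + 4n

Using the Lagrange interpolation formula with nodes 2, 4, 6, 8:
  L_0(n) = (n - 4)(n - 6)(n - 8) / -48
  L_1(n) = (n - 2)(n - 6)(n - 8) / 16
  L_2(n) = (n - 2)(n - 4)(n - 8) / -16
  L_3(n) = (n - 2)(n - 4)(n - 6) / 48
Then P(n) = -20·L_0(n) - 288·L_1(n) - 1092·L_2(n) - 2720·L_3(n).
Expanding and collecting terms gives P(n) = -6n^3 + 5n^2 + 4n.
Check: P(8) = -2720. ✓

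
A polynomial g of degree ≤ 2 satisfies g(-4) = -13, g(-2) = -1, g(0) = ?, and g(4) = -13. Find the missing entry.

The 3 known points determine the degree-2 polynomial uniquely.
Write g(x) = ax^2 + bx + c. Substituting each data point gives a linear system:
  16a - 4b + c = -13
  4a - 2b + c = -1
  16a + 4b + c = -13
Solving the system yields a = -1, b = 0, c = 3.
So g(x) = -x^2 + 3.
Then g(0) = 3.

3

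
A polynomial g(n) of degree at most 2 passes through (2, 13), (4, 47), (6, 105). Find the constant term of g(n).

Write g(n) = an^2 + bn + c. Substituting each data point gives a linear system:
  4a + 2b + c = 13
  16a + 4b + c = 47
  36a + 6b + c = 105
Solving the system yields a = 3, b = -1, c = 3.
So g(n) = 3n^2 - n + 3.
The constant term is 3.

3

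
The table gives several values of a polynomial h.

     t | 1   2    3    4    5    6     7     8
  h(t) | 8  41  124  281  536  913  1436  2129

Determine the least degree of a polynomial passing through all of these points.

3

Forward differences of the values at t = 1, 2, 3, 4, 5, 6, 7, 8:
  h  : 8  41  124  281  536  913  1436  2129
  Δ  : 33  83  157  255  377  523  693
  Δ^2: 50  74  98  122  146  170
  Δ^3: 24  24  24  24  24
  Δ^4: 0  0  0  0
  Δ^5: 0  0  0
  Δ^6: 0  0
  Δ^7: 0
The third differences are constant (24) and nonzero, while all higher differences vanish, so the minimal degree is 3.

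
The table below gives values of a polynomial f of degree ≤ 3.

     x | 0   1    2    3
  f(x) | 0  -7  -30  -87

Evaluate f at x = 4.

-196

Write f(x) = ax^3 + bx^2 + cx + d. Substituting each data point gives a linear system:
  d = 0
  a + b + c + d = -7
  8a + 4b + 2c + d = -30
  27a + 9b + 3c + d = -87
Solving the system yields a = -3, b = 1, c = -5, d = 0.
So f(x) = -3x^3 + x^2 - 5x.
Then f(4) = -196.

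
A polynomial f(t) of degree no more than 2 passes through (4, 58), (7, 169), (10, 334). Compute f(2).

Write f(t) = at^2 + bt + c. Substituting each data point gives a linear system:
  16a + 4b + c = 58
  49a + 7b + c = 169
  100a + 10b + c = 334
Solving the system yields a = 3, b = 4, c = -6.
So f(t) = 3t² + 4t - 6.
Then f(2) = 14.

14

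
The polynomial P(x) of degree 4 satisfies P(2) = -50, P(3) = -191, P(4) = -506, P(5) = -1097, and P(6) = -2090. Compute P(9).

-9101

Write P(x) = ax^4 + bx^3 + cx^2 + dx + e. Substituting each data point gives a linear system:
  16a + 8b + 4c + 2d + e = -50
  81a + 27b + 9c + 3d + e = -191
  256a + 64b + 16c + 4d + e = -506
  625a + 125b + 25c + 5d + e = -1097
  1296a + 216b + 36c + 6d + e = -2090
Solving the system yields a = -1, b = -3, c = -5, d = 6, e = -2.
So P(x) = -x⁴ - 3x³ - 5x² + 6x - 2.
Then P(9) = -9101.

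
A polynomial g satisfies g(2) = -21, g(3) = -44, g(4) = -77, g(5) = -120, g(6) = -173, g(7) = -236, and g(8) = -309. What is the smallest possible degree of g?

Forward differences of the values at t = 2, 3, 4, 5, 6, 7, 8:
  g  : -21  -44  -77  -120  -173  -236  -309
  Δ  : -23  -33  -43  -53  -63  -73
  Δ^2: -10  -10  -10  -10  -10
  Δ^3: 0  0  0  0
  Δ^4: 0  0  0
  Δ^5: 0  0
  Δ^6: 0
The second differences are constant (-10) and nonzero, while all higher differences vanish, so the minimal degree is 2.

2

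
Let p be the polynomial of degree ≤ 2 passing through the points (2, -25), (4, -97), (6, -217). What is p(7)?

Write p(u) = au^2 + bu + c. Substituting each data point gives a linear system:
  4a + 2b + c = -25
  16a + 4b + c = -97
  36a + 6b + c = -217
Solving the system yields a = -6, b = 0, c = -1.
So p(u) = -6u^2 - 1.
Then p(7) = -295.

-295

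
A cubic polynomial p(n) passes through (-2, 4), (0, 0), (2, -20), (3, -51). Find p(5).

Write p(n) = an^3 + bn^2 + cn + d. Substituting each data point gives a linear system:
  -8a + 4b - 2c + d = 4
  d = 0
  8a + 4b + 2c + d = -20
  27a + 9b + 3c + d = -51
Solving the system yields a = -1, b = -2, c = -2, d = 0.
So p(n) = -n^3 - 2n^2 - 2n.
Then p(5) = -185.

-185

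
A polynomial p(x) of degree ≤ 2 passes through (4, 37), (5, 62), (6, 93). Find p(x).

p(x) = 3x^2 - 2x - 3

Write p(x) = ax^2 + bx + c. Substituting each data point gives a linear system:
  16a + 4b + c = 37
  25a + 5b + c = 62
  36a + 6b + c = 93
Solving the system yields a = 3, b = -2, c = -3.
So p(x) = 3x² - 2x - 3.
Check: p(4) = 37. ✓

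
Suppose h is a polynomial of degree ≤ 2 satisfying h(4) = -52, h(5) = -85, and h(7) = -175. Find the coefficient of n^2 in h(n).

Write h(n) = an^2 + bn + c. Substituting each data point gives a linear system:
  16a + 4b + c = -52
  25a + 5b + c = -85
  49a + 7b + c = -175
Solving the system yields a = -4, b = 3, c = 0.
So h(n) = -4n^2 + 3n.
The leading coefficient is -4.

-4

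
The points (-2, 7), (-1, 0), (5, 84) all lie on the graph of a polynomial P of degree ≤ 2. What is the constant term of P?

Write P(u) = au^2 + bu + c. Substituting each data point gives a linear system:
  4a - 2b + c = 7
  a - b + c = 0
  25a + 5b + c = 84
Solving the system yields a = 3, b = 2, c = -1.
So P(u) = 3u² + 2u - 1.
The constant term is -1.

-1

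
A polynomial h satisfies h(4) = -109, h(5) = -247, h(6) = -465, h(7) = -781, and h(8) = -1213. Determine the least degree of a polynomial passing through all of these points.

Forward differences of the values at t = 4, 5, 6, 7, 8:
  h  : -109  -247  -465  -781  -1213
  Δ  : -138  -218  -316  -432
  Δ^2: -80  -98  -116
  Δ^3: -18  -18
  Δ^4: 0
The third differences are constant (-18) and nonzero, while all higher differences vanish, so the minimal degree is 3.

3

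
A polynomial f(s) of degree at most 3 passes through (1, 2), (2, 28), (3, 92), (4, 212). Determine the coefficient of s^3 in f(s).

3

Write f(s) = as^3 + bs^2 + cs + d. Substituting each data point gives a linear system:
  a + b + c + d = 2
  8a + 4b + 2c + d = 28
  27a + 9b + 3c + d = 92
  64a + 16b + 4c + d = 212
Solving the system yields a = 3, b = 1, c = 2, d = -4.
So f(s) = 3s^3 + s^2 + 2s - 4.
The leading coefficient is 3.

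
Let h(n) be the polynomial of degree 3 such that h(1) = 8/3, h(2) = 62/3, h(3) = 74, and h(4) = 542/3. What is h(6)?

Write h(n) = an^3 + bn^2 + cn + d. Substituting each data point gives a linear system:
  a + b + c + d = 8/3
  8a + 4b + 2c + d = 62/3
  27a + 9b + 3c + d = 74
  64a + 16b + 4c + d = 542/3
Solving the system yields a = 3, b = -1/3, c = -2, d = 2.
So h(n) = 3n^3 - (1/3)n^2 - 2n + 2.
Then h(6) = 626.

626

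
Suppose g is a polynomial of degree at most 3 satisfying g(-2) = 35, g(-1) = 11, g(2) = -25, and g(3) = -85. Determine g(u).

g(u) = -3u^3 - 3u + 5

Write g(u) = au^3 + bu^2 + cu + d. Substituting each data point gives a linear system:
  -8a + 4b - 2c + d = 35
  -a + b - c + d = 11
  8a + 4b + 2c + d = -25
  27a + 9b + 3c + d = -85
Solving the system yields a = -3, b = 0, c = -3, d = 5.
So g(u) = -3u^3 - 3u + 5.
Check: g(-2) = 35. ✓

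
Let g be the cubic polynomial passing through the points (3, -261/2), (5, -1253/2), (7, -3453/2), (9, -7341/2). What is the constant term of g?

Write g(x) = ax^3 + bx^2 + cx + d. Substituting each data point gives a linear system:
  27a + 9b + 3c + d = -261/2
  125a + 25b + 5c + d = -1253/2
  343a + 49b + 7c + d = -3453/2
  729a + 81b + 9c + d = -7341/2
Solving the system yields a = -5, b = -1/2, c = 1, d = 6.
So g(x) = -5x³ - (1/2)x² + x + 6.
The constant term is 6.

6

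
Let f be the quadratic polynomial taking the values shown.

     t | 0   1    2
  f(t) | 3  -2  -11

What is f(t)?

Write f(t) = at^2 + bt + c. Substituting each data point gives a linear system:
  c = 3
  a + b + c = -2
  4a + 2b + c = -11
Solving the system yields a = -2, b = -3, c = 3.
So f(t) = -2t^2 - 3t + 3.
Check: f(0) = 3. ✓

f(t) = -2t^2 - 3t + 3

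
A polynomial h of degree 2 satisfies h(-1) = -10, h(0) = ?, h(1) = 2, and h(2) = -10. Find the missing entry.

On equispaced nodes a degree-2 polynomial has vanishing third forward difference, so
  - h(-1) + 3·h(0) - 3·h(1) + h(2) = 0.
Substituting the known values and solving for h(0):
  3·h(0) = 6
  h(0) = 2.

2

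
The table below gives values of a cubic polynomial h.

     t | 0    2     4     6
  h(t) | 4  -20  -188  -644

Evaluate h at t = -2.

28

Write h(t) = at^3 + bt^2 + ct + d. Substituting each data point gives a linear system:
  d = 4
  8a + 4b + 2c + d = -20
  64a + 16b + 4c + d = -188
  216a + 36b + 6c + d = -644
Solving the system yields a = -3, b = 0, c = 0, d = 4.
So h(t) = -3t^3 + 4.
Then h(-2) = 28.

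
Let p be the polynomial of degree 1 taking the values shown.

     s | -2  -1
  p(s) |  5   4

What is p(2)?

1

Write p(s) = as + b. Substituting each data point gives a linear system:
  -2a + b = 5
  -a + b = 4
Solving the system yields a = -1, b = 3.
So p(s) = -s + 3.
Then p(2) = 1.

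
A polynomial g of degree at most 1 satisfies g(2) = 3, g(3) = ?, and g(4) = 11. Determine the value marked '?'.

On equispaced nodes a degree-1 polynomial has vanishing second forward difference, so
  g(2) - 2·g(3) + g(4) = 0.
Substituting the known values and solving for g(3):
  -2·g(3) = -14
  g(3) = 7.

7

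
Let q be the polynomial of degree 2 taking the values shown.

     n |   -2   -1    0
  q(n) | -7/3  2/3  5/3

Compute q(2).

-7/3

Write q(n) = an^2 + bn + c. Substituting each data point gives a linear system:
  4a - 2b + c = -7/3
  a - b + c = 2/3
  c = 5/3
Solving the system yields a = -1, b = 0, c = 5/3.
So q(n) = -n^2 + 5/3.
Then q(2) = -7/3.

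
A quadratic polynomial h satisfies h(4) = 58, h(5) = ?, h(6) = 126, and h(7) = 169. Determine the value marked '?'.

On equispaced nodes a degree-2 polynomial has vanishing third forward difference, so
  - h(4) + 3·h(5) - 3·h(6) + h(7) = 0.
Substituting the known values and solving for h(5):
  3·h(5) = 267
  h(5) = 89.

89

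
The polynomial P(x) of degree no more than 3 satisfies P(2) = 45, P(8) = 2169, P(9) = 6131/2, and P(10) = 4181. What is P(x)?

P(x) = 4x^3 + (3/2)x^2 + 3x + 1

Using the Lagrange interpolation formula with nodes 2, 8, 9, 10:
  L_0(x) = (x - 8)(x - 9)(x - 10) / -336
  L_1(x) = (x - 2)(x - 9)(x - 10) / 12
  L_2(x) = (x - 2)(x - 8)(x - 10) / -7
  L_3(x) = (x - 2)(x - 8)(x - 9) / 16
Then P(x) = 45·L_0(x) + 2169·L_1(x) + 6131/2·L_2(x) + 4181·L_3(x).
Expanding and collecting terms gives P(x) = 4x^3 + (3/2)x^2 + 3x + 1.
Check: P(2) = 45. ✓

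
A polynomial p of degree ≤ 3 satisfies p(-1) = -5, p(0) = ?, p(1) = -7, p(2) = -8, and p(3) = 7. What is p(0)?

-2

On equispaced nodes a degree-3 polynomial has vanishing fourth forward difference, so
  p(-1) - 4·p(0) + 6·p(1) - 4·p(2) + p(3) = 0.
Substituting the known values and solving for p(0):
  -4·p(0) = 8
  p(0) = -2.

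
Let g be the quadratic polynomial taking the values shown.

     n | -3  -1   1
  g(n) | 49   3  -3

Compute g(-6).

193

Write g(n) = an^2 + bn + c. Substituting each data point gives a linear system:
  9a - 3b + c = 49
  a - b + c = 3
  a + b + c = -3
Solving the system yields a = 5, b = -3, c = -5.
So g(n) = 5n^2 - 3n - 5.
Then g(-6) = 193.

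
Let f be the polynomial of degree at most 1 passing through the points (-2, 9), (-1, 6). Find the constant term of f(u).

Write f(u) = au + b. Substituting each data point gives a linear system:
  -2a + b = 9
  -a + b = 6
Solving the system yields a = -3, b = 3.
So f(u) = -3u + 3.
The constant term is 3.

3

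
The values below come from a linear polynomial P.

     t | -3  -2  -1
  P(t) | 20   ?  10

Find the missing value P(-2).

15

On equispaced nodes a degree-1 polynomial has vanishing second forward difference, so
  P(-3) - 2·P(-2) + P(-1) = 0.
Substituting the known values and solving for P(-2):
  -2·P(-2) = -30
  P(-2) = 15.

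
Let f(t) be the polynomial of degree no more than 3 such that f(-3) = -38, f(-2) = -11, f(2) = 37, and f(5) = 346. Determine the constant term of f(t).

1

Write f(t) = at^3 + bt^2 + ct + d. Substituting each data point gives a linear system:
  -27a + 9b - 3c + d = -38
  -8a + 4b - 2c + d = -11
  8a + 4b + 2c + d = 37
  125a + 25b + 5c + d = 346
Solving the system yields a = 2, b = 3, c = 4, d = 1.
So f(t) = 2t^3 + 3t^2 + 4t + 1.
The constant term is 1.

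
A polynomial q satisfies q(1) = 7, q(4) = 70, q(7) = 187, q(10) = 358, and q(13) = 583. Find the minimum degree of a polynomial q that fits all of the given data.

Forward differences of the values at u = 1, 4, 7, 10, 13:
  q  : 7  70  187  358  583
  Δ  : 63  117  171  225
  Δ^2: 54  54  54
  Δ^3: 0  0
  Δ^4: 0
The second differences are constant (54) and nonzero, while all higher differences vanish, so the minimal degree is 2.

2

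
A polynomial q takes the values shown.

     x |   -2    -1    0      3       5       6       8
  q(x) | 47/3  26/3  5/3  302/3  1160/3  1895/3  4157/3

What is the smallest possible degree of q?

Divided differences on the nodes -2, -1, 0, 3, 5, 6, 8:
  order 0: 47/3  26/3  5/3  302/3  1160/3  1895/3  4157/3
  order 1: -7  -7  33  143  245  377
  order 2: 0  10  22  34  44
  order 3: 2  2  2  2
  order 4: 0  0  0
  order 5: 0  0
  order 6: 0
The order-3 divided differences are all 2 (nonzero) and every higher order vanishes, so the data lies on a polynomial of degree exactly 3.

3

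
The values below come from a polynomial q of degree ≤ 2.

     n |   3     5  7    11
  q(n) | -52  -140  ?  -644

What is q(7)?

-268

The 3 known points determine the degree-2 polynomial uniquely.
Write q(n) = an^2 + bn + c. Substituting each data point gives a linear system:
  9a + 3b + c = -52
  25a + 5b + c = -140
  121a + 11b + c = -644
Solving the system yields a = -5, b = -4, c = 5.
So q(n) = -5n² - 4n + 5.
Then q(7) = -268.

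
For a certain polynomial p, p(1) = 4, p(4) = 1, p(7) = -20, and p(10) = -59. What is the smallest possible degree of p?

Forward differences of the values at u = 1, 4, 7, 10:
  p  : 4  1  -20  -59
  Δ  : -3  -21  -39
  Δ^2: -18  -18
  Δ^3: 0
The second differences are constant (-18) and nonzero, while all higher differences vanish, so the minimal degree is 2.

2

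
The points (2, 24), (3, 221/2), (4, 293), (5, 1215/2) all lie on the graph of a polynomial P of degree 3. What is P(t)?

P(t) = 6t^3 - 6t^2 + (5/2)t - 5

Write P(t) = at^3 + bt^2 + ct + d. Substituting each data point gives a linear system:
  8a + 4b + 2c + d = 24
  27a + 9b + 3c + d = 221/2
  64a + 16b + 4c + d = 293
  125a + 25b + 5c + d = 1215/2
Solving the system yields a = 6, b = -6, c = 5/2, d = -5.
So P(t) = 6t³ - 6t² + (5/2)t - 5.
Check: P(4) = 293. ✓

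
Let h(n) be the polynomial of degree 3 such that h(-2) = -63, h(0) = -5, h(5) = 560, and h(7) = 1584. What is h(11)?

Write h(n) = an^3 + bn^2 + cn + d. Substituting each data point gives a linear system:
  -8a + 4b - 2c + d = -63
  d = -5
  125a + 25b + 5c + d = 560
  343a + 49b + 7c + d = 1584
Solving the system yields a = 5, b = -3, c = 3, d = -5.
So h(n) = 5n^3 - 3n^2 + 3n - 5.
Then h(11) = 6320.

6320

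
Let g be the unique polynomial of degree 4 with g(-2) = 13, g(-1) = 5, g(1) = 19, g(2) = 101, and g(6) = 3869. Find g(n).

Using the Lagrange interpolation formula with nodes -2, -1, 1, 2, 6:
  L_0(n) = (n + 1)(n - 1)(n - 2)(n - 6) / 96
  L_1(n) = (n + 2)(n - 1)(n - 2)(n - 6) / -42
  L_2(n) = (n + 2)(n + 1)(n - 2)(n - 6) / 30
  L_3(n) = (n + 2)(n + 1)(n - 1)(n - 6) / -48
  L_4(n) = (n + 2)(n + 1)(n - 1)(n - 2) / 1120
Then g(n) = 13·L_0(n) + 5·L_1(n) + 19·L_2(n) + 101·L_3(n) + 3869·L_4(n).
Expanding and collecting terms gives g(n) = 2n^4 + 5n^3 + 5n^2 + 2n + 5.
Check: g(-2) = 13. ✓

g(n) = 2n^4 + 5n^3 + 5n^2 + 2n + 5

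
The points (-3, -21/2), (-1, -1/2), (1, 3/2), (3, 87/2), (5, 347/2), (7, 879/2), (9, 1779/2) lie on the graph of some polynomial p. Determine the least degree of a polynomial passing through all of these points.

3

Forward differences of the values at x = -3, -1, 1, 3, 5, 7, 9:
  p  : -21/2  -1/2  3/2  87/2  347/2  879/2  1779/2
  Δ  : 10  2  42  130  266  450
  Δ^2: -8  40  88  136  184
  Δ^3: 48  48  48  48
  Δ^4: 0  0  0
  Δ^5: 0  0
  Δ^6: 0
The third differences are constant (48) and nonzero, while all higher differences vanish, so the minimal degree is 3.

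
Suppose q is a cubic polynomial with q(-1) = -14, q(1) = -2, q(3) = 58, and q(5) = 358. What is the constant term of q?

-2

Write q(x) = ax^3 + bx^2 + cx + d. Substituting each data point gives a linear system:
  -a + b - c + d = -14
  a + b + c + d = -2
  27a + 9b + 3c + d = 58
  125a + 25b + 5c + d = 358
Solving the system yields a = 4, b = -6, c = 2, d = -2.
So q(x) = 4x^3 - 6x^2 + 2x - 2.
The constant term is -2.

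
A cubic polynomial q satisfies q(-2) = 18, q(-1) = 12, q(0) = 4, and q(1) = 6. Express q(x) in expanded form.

Write q(x) = ax^3 + bx^2 + cx + d. Substituting each data point gives a linear system:
  -8a + 4b - 2c + d = 18
  -a + b - c + d = 12
  d = 4
  a + b + c + d = 6
Solving the system yields a = 2, b = 5, c = -5, d = 4.
So q(x) = 2x³ + 5x² - 5x + 4.
Check: q(0) = 4. ✓

q(x) = 2x^3 + 5x^2 - 5x + 4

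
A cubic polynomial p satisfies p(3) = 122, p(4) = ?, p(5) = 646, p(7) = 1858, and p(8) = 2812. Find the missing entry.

The 4 known points determine the degree-3 polynomial uniquely.
Write p(n) = an^3 + bn^2 + cn + d. Substituting each data point gives a linear system:
  27a + 9b + 3c + d = 122
  125a + 25b + 5c + d = 646
  343a + 49b + 7c + d = 1858
  512a + 64b + 8c + d = 2812
Solving the system yields a = 6, b = -4, c = 0, d = -4.
So p(n) = 6n^3 - 4n^2 - 4.
Then p(4) = 316.

316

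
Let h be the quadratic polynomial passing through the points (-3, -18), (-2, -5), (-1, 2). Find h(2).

-13

Write h(n) = an^2 + bn + c. Substituting each data point gives a linear system:
  9a - 3b + c = -18
  4a - 2b + c = -5
  a - b + c = 2
Solving the system yields a = -3, b = -2, c = 3.
So h(n) = -3n^2 - 2n + 3.
Then h(2) = -13.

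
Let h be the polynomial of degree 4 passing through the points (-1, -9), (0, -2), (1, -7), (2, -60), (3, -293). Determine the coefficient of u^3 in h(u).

2

Write h(u) = au^4 + bu^3 + cu^2 + du + e. Substituting each data point gives a linear system:
  a - b + c - d + e = -9
  e = -2
  a + b + c + d + e = -7
  16a + 8b + 4c + 2d + e = -60
  81a + 27b + 9c + 3d + e = -293
Solving the system yields a = -4, b = 2, c = -2, d = -1, e = -2.
So h(u) = -4u⁴ + 2u³ - 2u² - u - 2.
The coefficient of u^3 is 2.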